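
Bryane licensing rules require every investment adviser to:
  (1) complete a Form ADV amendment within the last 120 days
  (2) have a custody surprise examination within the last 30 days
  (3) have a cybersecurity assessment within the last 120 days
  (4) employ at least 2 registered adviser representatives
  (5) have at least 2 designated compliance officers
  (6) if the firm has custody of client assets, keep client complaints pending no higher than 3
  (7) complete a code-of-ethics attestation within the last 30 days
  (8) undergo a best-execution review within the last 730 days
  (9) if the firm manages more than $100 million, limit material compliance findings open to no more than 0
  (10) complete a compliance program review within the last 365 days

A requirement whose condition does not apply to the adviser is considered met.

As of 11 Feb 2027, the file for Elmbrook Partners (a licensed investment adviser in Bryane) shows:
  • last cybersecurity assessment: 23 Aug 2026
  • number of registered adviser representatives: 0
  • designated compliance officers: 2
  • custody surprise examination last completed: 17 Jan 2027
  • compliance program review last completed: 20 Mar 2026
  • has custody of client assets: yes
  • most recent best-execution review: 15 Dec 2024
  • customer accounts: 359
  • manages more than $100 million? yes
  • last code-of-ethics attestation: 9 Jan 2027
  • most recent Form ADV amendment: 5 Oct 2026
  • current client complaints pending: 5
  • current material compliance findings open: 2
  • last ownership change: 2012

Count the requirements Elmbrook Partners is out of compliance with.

1. Form ADV amendment 129 days ago vs limit 120 → not met
2. custody surprise examination 25 days ago vs limit 30 → met
3. cybersecurity assessment 172 days ago vs limit 120 → not met
4. registered adviser representatives 0 < 2 → not met
5. designated compliance officers 2 ≥ 2 → met
6. condition 'has custody of client assets' holds; client complaints pending 5 > 3 → not met
7. code-of-ethics attestation 33 days ago vs limit 30 → not met
8. best-execution review 788 days ago vs limit 730 → not met
9. condition 'manages more than $100 million' holds; material compliance findings open 2 > 0 → not met
10. compliance program review 328 days ago vs limit 365 → met
Not met: 7 of 10

7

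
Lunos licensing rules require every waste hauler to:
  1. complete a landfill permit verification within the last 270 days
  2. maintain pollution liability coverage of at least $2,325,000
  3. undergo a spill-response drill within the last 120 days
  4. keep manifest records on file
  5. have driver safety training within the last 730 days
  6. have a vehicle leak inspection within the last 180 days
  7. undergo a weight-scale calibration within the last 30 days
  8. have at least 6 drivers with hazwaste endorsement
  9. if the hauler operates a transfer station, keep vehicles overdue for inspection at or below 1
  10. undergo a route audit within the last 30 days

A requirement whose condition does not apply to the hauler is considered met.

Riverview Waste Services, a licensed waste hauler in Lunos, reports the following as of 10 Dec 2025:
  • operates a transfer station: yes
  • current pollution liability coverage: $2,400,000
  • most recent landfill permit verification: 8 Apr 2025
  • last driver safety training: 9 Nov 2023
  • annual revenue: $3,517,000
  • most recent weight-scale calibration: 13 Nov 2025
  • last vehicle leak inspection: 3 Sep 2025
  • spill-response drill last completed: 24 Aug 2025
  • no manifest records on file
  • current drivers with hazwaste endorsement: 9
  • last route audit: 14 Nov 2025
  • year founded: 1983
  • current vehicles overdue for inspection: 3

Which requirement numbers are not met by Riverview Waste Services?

4, 5, 9

1. landfill permit verification 246 days ago vs limit 270 → met
2. pollution liability coverage $2,400,000 ≥ $2,325,000 → met
3. spill-response drill 108 days ago vs limit 120 → met
4. manifest records absent → not met
5. driver safety training 762 days ago vs limit 730 → not met
6. vehicle leak inspection 98 days ago vs limit 180 → met
7. weight-scale calibration 27 days ago vs limit 30 → met
8. drivers with hazwaste endorsement 9 ≥ 6 → met
9. condition 'operates a transfer station' holds; vehicles overdue for inspection 3 > 1 → not met
10. route audit 26 days ago vs limit 30 → met
Not met: 4, 5, 9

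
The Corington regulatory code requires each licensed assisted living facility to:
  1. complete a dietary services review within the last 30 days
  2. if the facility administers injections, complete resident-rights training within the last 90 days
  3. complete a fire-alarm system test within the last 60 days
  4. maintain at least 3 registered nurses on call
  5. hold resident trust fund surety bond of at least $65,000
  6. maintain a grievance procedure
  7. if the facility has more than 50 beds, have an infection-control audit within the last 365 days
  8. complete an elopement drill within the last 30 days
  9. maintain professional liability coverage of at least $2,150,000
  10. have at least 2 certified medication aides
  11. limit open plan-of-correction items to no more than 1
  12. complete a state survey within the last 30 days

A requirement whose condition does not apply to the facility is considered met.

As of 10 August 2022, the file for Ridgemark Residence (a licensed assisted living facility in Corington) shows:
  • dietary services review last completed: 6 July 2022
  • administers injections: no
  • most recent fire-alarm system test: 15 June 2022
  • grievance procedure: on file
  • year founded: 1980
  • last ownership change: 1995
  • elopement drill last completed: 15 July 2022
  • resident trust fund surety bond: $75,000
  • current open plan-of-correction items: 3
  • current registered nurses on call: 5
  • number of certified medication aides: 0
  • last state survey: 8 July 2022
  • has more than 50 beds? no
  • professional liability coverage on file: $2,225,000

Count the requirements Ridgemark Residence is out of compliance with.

1. dietary services review 35 days ago vs limit 30 → not met
2. condition 'administers injections' does not hold → requirement n/a → met
3. fire-alarm system test 56 days ago vs limit 60 → met
4. registered nurses on call 5 ≥ 3 → met
5. resident trust fund surety bond $75,000 ≥ $65,000 → met
6. grievance procedure present → met
7. condition 'has more than 50 beds' does not hold → requirement n/a → met
8. elopement drill 26 days ago vs limit 30 → met
9. professional liability coverage $2,225,000 ≥ $2,150,000 → met
10. certified medication aides 0 < 2 → not met
11. open plan-of-correction items 3 > 1 → not met
12. state survey 33 days ago vs limit 30 → not met
Not met: 4 of 12

4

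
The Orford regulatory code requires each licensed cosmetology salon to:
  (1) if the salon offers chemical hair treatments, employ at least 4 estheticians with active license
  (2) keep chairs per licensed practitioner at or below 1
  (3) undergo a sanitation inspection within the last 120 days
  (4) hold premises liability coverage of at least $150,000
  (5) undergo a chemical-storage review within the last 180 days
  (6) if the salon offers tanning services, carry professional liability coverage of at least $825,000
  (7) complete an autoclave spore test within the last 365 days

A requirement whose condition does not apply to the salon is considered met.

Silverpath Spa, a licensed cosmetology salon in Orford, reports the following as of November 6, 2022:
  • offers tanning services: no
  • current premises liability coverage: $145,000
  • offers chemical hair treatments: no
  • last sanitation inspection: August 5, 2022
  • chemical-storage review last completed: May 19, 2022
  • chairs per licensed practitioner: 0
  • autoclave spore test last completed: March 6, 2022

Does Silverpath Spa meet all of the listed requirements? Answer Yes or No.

No

1. condition 'offers chemical hair treatments' does not hold → requirement n/a → met
2. chairs per licensed practitioner 0 ≤ 1 → met
3. sanitation inspection 93 days ago vs limit 120 → met
4. premises liability coverage $145,000 < $150,000 → not met
5. chemical-storage review 171 days ago vs limit 180 → met
6. condition 'offers tanning services' does not hold → requirement n/a → met
7. autoclave spore test 245 days ago vs limit 365 → met
Not met: 4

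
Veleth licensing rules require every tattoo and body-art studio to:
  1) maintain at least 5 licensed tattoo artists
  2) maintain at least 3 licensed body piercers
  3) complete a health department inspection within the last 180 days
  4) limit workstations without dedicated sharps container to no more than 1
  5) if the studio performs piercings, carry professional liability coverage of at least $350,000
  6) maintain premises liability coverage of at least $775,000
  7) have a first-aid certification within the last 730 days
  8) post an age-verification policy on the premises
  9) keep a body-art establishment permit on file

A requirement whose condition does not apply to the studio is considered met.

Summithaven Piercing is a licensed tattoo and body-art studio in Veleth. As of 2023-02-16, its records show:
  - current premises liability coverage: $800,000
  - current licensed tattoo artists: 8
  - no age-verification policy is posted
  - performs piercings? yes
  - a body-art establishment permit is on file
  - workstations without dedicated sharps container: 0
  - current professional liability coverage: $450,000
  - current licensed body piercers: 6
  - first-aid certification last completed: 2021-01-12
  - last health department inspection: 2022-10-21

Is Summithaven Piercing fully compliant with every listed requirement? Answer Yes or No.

No

1. licensed tattoo artists 8 ≥ 5 → met
2. licensed body piercers 6 ≥ 3 → met
3. health department inspection 118 days ago vs limit 180 → met
4. workstations without dedicated sharps container 0 ≤ 1 → met
5. condition 'performs piercings' holds; professional liability coverage $450,000 ≥ $350,000 → met
6. premises liability coverage $800,000 ≥ $775,000 → met
7. first-aid certification 765 days ago vs limit 730 → not met
8. age-verification policy absent → not met
9. body-art establishment permit present → met
Not met: 7, 8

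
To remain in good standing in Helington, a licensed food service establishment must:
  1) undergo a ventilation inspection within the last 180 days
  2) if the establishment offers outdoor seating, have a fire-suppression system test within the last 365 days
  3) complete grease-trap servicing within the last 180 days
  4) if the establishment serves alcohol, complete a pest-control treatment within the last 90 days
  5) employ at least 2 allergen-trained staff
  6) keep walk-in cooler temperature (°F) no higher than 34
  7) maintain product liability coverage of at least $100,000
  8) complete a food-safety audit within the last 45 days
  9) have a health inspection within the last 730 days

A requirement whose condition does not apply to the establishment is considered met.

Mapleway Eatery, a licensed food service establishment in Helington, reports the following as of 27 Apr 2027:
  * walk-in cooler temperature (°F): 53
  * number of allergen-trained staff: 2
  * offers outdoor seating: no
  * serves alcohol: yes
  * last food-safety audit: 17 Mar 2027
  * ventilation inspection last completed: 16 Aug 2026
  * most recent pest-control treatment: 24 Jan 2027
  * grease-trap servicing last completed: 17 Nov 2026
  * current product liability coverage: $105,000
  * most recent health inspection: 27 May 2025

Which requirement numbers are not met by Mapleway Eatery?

1, 4, 6

1. ventilation inspection 254 days ago vs limit 180 → not met
2. condition 'offers outdoor seating' does not hold → requirement n/a → met
3. grease-trap servicing 161 days ago vs limit 180 → met
4. condition 'serves alcohol' holds; pest-control treatment 93 days ago vs limit 90 → not met
5. allergen-trained staff 2 ≥ 2 → met
6. walk-in cooler temperature (°F) 53 > 34 → not met
7. product liability coverage $105,000 ≥ $100,000 → met
8. food-safety audit 41 days ago vs limit 45 → met
9. health inspection 700 days ago vs limit 730 → met
Not met: 1, 4, 6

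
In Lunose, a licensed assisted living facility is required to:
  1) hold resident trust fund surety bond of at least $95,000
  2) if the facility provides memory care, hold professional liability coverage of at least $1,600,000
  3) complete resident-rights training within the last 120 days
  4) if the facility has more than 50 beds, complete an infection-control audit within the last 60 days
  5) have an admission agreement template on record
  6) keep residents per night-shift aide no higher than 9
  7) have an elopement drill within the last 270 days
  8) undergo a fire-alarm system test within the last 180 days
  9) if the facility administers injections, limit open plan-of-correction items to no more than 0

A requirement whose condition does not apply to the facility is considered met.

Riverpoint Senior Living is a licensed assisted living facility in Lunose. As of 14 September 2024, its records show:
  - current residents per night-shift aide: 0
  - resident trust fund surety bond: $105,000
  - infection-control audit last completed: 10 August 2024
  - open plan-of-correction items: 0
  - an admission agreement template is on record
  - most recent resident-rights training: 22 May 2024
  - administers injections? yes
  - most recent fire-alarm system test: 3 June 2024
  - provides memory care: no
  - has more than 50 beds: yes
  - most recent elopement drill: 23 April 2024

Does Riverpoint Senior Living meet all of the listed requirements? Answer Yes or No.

1. resident trust fund surety bond $105,000 ≥ $95,000 → met
2. condition 'provides memory care' does not hold → requirement n/a → met
3. resident-rights training 115 days ago vs limit 120 → met
4. condition 'has more than 50 beds' holds; infection-control audit 35 days ago vs limit 60 → met
5. admission agreement template present → met
6. residents per night-shift aide 0 ≤ 9 → met
7. elopement drill 144 days ago vs limit 270 → met
8. fire-alarm system test 103 days ago vs limit 180 → met
9. condition 'administers injections' holds; open plan-of-correction items 0 ≤ 0 → met
All met.

Yes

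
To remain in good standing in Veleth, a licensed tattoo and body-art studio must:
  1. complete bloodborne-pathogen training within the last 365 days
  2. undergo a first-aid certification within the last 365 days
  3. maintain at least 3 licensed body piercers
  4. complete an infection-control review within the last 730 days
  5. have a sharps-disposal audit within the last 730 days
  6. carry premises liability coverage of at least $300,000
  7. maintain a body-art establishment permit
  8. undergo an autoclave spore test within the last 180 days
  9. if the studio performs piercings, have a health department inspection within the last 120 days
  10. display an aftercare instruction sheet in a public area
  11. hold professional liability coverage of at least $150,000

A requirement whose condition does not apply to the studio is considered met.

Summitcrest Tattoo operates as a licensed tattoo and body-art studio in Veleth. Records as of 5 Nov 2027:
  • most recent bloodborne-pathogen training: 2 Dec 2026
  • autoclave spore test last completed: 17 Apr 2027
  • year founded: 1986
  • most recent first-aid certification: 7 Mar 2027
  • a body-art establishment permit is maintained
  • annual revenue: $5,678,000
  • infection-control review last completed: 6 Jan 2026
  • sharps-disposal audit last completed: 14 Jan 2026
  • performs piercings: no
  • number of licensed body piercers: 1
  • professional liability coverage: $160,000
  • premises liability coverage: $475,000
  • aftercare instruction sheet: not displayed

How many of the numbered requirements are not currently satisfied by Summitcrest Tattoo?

1. bloodborne-pathogen training 338 days ago vs limit 365 → met
2. first-aid certification 243 days ago vs limit 365 → met
3. licensed body piercers 1 < 3 → not met
4. infection-control review 668 days ago vs limit 730 → met
5. sharps-disposal audit 660 days ago vs limit 730 → met
6. premises liability coverage $475,000 ≥ $300,000 → met
7. body-art establishment permit present → met
8. autoclave spore test 202 days ago vs limit 180 → not met
9. condition 'performs piercings' does not hold → requirement n/a → met
10. aftercare instruction sheet absent → not met
11. professional liability coverage $160,000 ≥ $150,000 → met
Not met: 3 of 11

3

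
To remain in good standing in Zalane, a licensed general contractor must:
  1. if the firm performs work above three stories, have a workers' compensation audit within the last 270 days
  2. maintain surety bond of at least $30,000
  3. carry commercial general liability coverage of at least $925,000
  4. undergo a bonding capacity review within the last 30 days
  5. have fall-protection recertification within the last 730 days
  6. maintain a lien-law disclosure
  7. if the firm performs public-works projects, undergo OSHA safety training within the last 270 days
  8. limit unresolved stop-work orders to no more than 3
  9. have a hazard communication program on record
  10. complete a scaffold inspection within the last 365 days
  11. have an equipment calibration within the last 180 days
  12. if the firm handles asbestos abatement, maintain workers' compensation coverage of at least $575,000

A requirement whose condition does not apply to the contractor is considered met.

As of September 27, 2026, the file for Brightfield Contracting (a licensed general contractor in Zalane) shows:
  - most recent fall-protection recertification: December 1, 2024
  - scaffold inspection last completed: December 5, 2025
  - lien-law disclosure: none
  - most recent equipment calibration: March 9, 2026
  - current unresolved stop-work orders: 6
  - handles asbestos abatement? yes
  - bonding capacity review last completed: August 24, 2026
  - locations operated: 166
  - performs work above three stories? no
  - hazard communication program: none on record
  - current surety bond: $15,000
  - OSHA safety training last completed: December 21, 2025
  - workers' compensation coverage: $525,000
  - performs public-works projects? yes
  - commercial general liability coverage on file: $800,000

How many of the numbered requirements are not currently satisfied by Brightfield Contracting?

9

1. condition 'performs work above three stories' does not hold → requirement n/a → met
2. surety bond $15,000 < $30,000 → not met
3. commercial general liability coverage $800,000 < $925,000 → not met
4. bonding capacity review 34 days ago vs limit 30 → not met
5. fall-protection recertification 665 days ago vs limit 730 → met
6. lien-law disclosure absent → not met
7. condition 'performs public-works projects' holds; OSHA safety training 280 days ago vs limit 270 → not met
8. unresolved stop-work orders 6 > 3 → not met
9. hazard communication program absent → not met
10. scaffold inspection 296 days ago vs limit 365 → met
11. equipment calibration 202 days ago vs limit 180 → not met
12. condition 'handles asbestos abatement' holds; workers' compensation coverage $525,000 < $575,000 → not met
Not met: 9 of 12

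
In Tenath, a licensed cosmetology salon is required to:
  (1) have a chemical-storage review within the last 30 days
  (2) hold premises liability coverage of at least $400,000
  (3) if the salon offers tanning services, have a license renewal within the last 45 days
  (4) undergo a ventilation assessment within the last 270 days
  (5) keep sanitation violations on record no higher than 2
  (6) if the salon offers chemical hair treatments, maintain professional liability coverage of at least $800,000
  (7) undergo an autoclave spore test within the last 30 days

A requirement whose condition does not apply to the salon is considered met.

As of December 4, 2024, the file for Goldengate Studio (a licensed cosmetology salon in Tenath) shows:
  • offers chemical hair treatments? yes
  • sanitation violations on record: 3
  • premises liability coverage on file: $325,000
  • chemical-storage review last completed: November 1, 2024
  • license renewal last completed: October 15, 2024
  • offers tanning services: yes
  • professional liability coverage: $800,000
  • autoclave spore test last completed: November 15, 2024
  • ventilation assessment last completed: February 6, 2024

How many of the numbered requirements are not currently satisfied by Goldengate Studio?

5

1. chemical-storage review 33 days ago vs limit 30 → not met
2. premises liability coverage $325,000 < $400,000 → not met
3. condition 'offers tanning services' holds; license renewal 50 days ago vs limit 45 → not met
4. ventilation assessment 302 days ago vs limit 270 → not met
5. sanitation violations on record 3 > 2 → not met
6. condition 'offers chemical hair treatments' holds; professional liability coverage $800,000 ≥ $800,000 → met
7. autoclave spore test 19 days ago vs limit 30 → met
Not met: 5 of 7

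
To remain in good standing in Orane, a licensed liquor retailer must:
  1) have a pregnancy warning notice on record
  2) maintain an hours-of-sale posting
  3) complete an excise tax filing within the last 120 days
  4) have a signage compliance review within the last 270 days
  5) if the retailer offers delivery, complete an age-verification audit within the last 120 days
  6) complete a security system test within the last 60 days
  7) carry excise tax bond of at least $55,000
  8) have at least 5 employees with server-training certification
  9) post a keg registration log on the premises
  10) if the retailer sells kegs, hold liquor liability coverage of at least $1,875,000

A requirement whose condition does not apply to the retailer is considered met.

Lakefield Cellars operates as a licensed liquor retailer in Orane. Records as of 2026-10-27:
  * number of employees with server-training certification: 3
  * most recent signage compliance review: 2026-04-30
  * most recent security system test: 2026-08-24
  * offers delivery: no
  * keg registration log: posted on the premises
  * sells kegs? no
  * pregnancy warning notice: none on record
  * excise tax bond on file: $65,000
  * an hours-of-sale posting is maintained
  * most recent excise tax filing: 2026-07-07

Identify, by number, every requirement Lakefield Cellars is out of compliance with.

1, 6, 8

1. pregnancy warning notice absent → not met
2. hours-of-sale posting present → met
3. excise tax filing 112 days ago vs limit 120 → met
4. signage compliance review 180 days ago vs limit 270 → met
5. condition 'offers delivery' does not hold → requirement n/a → met
6. security system test 64 days ago vs limit 60 → not met
7. excise tax bond $65,000 ≥ $55,000 → met
8. employees with server-training certification 3 < 5 → not met
9. keg registration log present → met
10. condition 'sells kegs' does not hold → requirement n/a → met
Not met: 1, 6, 8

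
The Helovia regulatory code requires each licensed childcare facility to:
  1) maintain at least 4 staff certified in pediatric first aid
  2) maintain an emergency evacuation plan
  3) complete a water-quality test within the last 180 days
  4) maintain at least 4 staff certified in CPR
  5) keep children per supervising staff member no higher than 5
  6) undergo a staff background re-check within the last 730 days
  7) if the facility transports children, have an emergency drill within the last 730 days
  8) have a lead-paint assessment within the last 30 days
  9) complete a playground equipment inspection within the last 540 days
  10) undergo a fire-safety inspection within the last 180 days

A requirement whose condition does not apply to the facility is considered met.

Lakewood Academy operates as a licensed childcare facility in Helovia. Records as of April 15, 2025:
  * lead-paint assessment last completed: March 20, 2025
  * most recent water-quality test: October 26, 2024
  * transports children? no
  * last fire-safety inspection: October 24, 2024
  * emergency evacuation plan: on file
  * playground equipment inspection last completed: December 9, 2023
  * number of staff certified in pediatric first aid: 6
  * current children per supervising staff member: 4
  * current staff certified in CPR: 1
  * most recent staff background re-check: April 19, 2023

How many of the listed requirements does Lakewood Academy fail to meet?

1

1. staff certified in pediatric first aid 6 ≥ 4 → met
2. emergency evacuation plan present → met
3. water-quality test 171 days ago vs limit 180 → met
4. staff certified in CPR 1 < 4 → not met
5. children per supervising staff member 4 ≤ 5 → met
6. staff background re-check 727 days ago vs limit 730 → met
7. condition 'transports children' does not hold → requirement n/a → met
8. lead-paint assessment 26 days ago vs limit 30 → met
9. playground equipment inspection 493 days ago vs limit 540 → met
10. fire-safety inspection 173 days ago vs limit 180 → met
Not met: 1 of 10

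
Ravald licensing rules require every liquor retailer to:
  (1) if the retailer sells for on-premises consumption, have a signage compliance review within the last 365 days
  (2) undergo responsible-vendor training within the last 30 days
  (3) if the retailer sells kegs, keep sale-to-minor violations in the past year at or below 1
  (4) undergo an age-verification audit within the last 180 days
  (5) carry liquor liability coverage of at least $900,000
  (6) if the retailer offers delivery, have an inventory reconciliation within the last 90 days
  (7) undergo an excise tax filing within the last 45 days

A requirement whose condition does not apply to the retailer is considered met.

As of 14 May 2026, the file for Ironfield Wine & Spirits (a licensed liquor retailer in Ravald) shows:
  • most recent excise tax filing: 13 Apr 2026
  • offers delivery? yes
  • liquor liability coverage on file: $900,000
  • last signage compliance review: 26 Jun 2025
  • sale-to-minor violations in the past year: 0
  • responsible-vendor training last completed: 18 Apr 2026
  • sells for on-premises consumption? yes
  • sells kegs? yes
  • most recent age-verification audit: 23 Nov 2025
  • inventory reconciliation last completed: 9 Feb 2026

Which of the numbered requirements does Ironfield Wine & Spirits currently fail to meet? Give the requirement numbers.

6

1. condition 'sells for on-premises consumption' holds; signage compliance review 322 days ago vs limit 365 → met
2. responsible-vendor training 26 days ago vs limit 30 → met
3. condition 'sells kegs' holds; sale-to-minor violations in the past year 0 ≤ 1 → met
4. age-verification audit 172 days ago vs limit 180 → met
5. liquor liability coverage $900,000 ≥ $900,000 → met
6. condition 'offers delivery' holds; inventory reconciliation 94 days ago vs limit 90 → not met
7. excise tax filing 31 days ago vs limit 45 → met
Not met: 6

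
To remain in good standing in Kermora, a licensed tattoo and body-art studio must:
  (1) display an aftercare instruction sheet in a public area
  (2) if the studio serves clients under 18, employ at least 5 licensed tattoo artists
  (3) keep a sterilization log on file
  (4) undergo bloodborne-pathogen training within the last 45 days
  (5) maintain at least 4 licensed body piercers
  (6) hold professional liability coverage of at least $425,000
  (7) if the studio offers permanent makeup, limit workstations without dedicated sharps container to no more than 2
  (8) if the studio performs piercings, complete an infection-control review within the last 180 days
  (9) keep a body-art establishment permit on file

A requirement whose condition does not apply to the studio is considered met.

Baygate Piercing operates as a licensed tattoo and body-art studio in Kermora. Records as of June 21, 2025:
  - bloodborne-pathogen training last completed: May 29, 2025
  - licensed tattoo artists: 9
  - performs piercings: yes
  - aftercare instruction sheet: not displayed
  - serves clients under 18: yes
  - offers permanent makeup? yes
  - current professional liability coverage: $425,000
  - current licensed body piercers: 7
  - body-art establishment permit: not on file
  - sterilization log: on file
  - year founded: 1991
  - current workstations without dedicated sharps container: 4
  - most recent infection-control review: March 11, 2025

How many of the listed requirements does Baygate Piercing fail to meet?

1. aftercare instruction sheet absent → not met
2. condition 'serves clients under 18' holds; licensed tattoo artists 9 ≥ 5 → met
3. sterilization log present → met
4. bloodborne-pathogen training 23 days ago vs limit 45 → met
5. licensed body piercers 7 ≥ 4 → met
6. professional liability coverage $425,000 ≥ $425,000 → met
7. condition 'offers permanent makeup' holds; workstations without dedicated sharps container 4 > 2 → not met
8. condition 'performs piercings' holds; infection-control review 102 days ago vs limit 180 → met
9. body-art establishment permit absent → not met
Not met: 3 of 9

3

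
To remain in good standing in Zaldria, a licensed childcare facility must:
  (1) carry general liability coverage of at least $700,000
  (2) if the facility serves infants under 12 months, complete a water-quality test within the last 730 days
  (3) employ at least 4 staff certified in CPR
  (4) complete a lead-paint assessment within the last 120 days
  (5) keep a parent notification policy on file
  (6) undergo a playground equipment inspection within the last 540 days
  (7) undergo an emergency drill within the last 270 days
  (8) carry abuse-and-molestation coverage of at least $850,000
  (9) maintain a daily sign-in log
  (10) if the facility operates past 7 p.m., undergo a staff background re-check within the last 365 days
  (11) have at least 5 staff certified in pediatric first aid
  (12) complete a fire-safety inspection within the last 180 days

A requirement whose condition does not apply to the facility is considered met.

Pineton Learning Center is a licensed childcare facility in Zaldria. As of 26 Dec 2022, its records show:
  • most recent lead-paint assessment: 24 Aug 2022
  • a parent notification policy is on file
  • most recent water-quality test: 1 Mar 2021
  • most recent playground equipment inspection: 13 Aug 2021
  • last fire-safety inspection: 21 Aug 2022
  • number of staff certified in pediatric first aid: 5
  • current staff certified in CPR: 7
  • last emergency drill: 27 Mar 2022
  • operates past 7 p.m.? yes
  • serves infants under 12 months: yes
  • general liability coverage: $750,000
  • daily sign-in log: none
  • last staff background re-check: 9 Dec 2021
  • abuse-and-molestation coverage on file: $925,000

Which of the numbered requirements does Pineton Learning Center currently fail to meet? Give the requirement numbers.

1. general liability coverage $750,000 ≥ $700,000 → met
2. condition 'serves infants under 12 months' holds; water-quality test 665 days ago vs limit 730 → met
3. staff certified in CPR 7 ≥ 4 → met
4. lead-paint assessment 124 days ago vs limit 120 → not met
5. parent notification policy present → met
6. playground equipment inspection 500 days ago vs limit 540 → met
7. emergency drill 274 days ago vs limit 270 → not met
8. abuse-and-molestation coverage $925,000 ≥ $850,000 → met
9. daily sign-in log absent → not met
10. condition 'operates past 7 p.m.' holds; staff background re-check 382 days ago vs limit 365 → not met
11. staff certified in pediatric first aid 5 ≥ 5 → met
12. fire-safety inspection 127 days ago vs limit 180 → met
Not met: 4, 7, 9, 10

4, 7, 9, 10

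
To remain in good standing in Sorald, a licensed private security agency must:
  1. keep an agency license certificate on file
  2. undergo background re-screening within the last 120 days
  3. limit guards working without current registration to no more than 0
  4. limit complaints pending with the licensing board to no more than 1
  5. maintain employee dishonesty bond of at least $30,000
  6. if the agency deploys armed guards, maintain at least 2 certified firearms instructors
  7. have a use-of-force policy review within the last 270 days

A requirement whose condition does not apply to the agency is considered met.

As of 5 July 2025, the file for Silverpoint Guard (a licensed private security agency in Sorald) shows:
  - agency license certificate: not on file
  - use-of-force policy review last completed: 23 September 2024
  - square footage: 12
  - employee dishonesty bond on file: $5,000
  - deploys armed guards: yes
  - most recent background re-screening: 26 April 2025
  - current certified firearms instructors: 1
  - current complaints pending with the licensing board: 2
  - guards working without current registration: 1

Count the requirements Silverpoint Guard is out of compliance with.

1. agency license certificate absent → not met
2. background re-screening 70 days ago vs limit 120 → met
3. guards working without current registration 1 > 0 → not met
4. complaints pending with the licensing board 2 > 1 → not met
5. employee dishonesty bond $5,000 < $30,000 → not met
6. condition 'deploys armed guards' holds; certified firearms instructors 1 < 2 → not met
7. use-of-force policy review 285 days ago vs limit 270 → not met
Not met: 6 of 7

6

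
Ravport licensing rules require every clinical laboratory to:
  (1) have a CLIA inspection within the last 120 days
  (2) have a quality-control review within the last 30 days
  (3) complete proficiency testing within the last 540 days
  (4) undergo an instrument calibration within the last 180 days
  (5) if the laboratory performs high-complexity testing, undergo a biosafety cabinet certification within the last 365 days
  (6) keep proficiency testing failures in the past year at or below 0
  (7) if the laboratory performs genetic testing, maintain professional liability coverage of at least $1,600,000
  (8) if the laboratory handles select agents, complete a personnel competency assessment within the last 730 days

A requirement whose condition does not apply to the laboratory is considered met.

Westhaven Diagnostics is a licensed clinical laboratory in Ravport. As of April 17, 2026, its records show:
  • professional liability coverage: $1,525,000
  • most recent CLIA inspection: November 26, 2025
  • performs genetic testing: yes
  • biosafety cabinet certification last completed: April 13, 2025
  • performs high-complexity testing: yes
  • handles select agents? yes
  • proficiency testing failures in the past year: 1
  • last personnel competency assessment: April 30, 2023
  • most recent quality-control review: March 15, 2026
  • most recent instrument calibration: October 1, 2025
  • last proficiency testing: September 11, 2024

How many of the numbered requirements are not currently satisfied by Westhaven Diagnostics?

8

1. CLIA inspection 142 days ago vs limit 120 → not met
2. quality-control review 33 days ago vs limit 30 → not met
3. proficiency testing 583 days ago vs limit 540 → not met
4. instrument calibration 198 days ago vs limit 180 → not met
5. condition 'performs high-complexity testing' holds; biosafety cabinet certification 369 days ago vs limit 365 → not met
6. proficiency testing failures in the past year 1 > 0 → not met
7. condition 'performs genetic testing' holds; professional liability coverage $1,525,000 < $1,600,000 → not met
8. condition 'handles select agents' holds; personnel competency assessment 1083 days ago vs limit 730 → not met
Not met: 8 of 8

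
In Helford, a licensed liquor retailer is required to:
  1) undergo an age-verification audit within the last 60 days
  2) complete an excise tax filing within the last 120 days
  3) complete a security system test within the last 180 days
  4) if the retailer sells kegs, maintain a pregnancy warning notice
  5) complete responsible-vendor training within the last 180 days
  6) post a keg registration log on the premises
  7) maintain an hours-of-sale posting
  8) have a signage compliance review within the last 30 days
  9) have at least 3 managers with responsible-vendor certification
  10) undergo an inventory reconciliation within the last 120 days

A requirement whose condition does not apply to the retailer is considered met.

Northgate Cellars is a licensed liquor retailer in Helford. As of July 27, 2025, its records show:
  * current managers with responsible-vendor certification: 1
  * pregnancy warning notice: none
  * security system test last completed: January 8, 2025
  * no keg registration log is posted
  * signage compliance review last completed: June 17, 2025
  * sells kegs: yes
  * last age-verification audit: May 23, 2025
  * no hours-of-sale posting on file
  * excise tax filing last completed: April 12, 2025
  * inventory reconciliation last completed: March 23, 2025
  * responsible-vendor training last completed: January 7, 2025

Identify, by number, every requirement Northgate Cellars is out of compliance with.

1. age-verification audit 65 days ago vs limit 60 → not met
2. excise tax filing 106 days ago vs limit 120 → met
3. security system test 200 days ago vs limit 180 → not met
4. condition 'sells kegs' holds; pregnancy warning notice absent → not met
5. responsible-vendor training 201 days ago vs limit 180 → not met
6. keg registration log absent → not met
7. hours-of-sale posting absent → not met
8. signage compliance review 40 days ago vs limit 30 → not met
9. managers with responsible-vendor certification 1 < 3 → not met
10. inventory reconciliation 126 days ago vs limit 120 → not met
Not met: 1, 3, 4, 5, 6, 7, 8, 9, 10

1, 3, 4, 5, 6, 7, 8, 9, 10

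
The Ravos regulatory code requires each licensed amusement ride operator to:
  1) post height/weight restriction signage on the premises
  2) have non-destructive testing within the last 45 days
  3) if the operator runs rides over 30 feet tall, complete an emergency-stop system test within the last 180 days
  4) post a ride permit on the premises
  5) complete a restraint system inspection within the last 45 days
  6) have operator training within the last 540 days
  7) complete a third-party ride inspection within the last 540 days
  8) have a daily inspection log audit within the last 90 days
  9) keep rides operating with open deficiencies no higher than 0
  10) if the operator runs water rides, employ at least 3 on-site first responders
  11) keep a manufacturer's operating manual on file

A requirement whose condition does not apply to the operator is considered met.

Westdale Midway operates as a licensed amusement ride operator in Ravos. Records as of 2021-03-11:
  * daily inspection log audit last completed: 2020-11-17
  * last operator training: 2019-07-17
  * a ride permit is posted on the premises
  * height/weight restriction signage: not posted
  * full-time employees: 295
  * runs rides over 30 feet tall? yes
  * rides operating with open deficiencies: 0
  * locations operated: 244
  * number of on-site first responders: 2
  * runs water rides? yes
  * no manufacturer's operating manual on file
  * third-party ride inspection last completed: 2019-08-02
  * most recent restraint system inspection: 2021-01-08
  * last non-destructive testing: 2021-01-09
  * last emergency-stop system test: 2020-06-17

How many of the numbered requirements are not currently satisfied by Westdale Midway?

9

1. height/weight restriction signage absent → not met
2. non-destructive testing 61 days ago vs limit 45 → not met
3. condition 'runs rides over 30 feet tall' holds; emergency-stop system test 267 days ago vs limit 180 → not met
4. ride permit present → met
5. restraint system inspection 62 days ago vs limit 45 → not met
6. operator training 603 days ago vs limit 540 → not met
7. third-party ride inspection 587 days ago vs limit 540 → not met
8. daily inspection log audit 114 days ago vs limit 90 → not met
9. rides operating with open deficiencies 0 ≤ 0 → met
10. condition 'runs water rides' holds; on-site first responders 2 < 3 → not met
11. manufacturer's operating manual absent → not met
Not met: 9 of 11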